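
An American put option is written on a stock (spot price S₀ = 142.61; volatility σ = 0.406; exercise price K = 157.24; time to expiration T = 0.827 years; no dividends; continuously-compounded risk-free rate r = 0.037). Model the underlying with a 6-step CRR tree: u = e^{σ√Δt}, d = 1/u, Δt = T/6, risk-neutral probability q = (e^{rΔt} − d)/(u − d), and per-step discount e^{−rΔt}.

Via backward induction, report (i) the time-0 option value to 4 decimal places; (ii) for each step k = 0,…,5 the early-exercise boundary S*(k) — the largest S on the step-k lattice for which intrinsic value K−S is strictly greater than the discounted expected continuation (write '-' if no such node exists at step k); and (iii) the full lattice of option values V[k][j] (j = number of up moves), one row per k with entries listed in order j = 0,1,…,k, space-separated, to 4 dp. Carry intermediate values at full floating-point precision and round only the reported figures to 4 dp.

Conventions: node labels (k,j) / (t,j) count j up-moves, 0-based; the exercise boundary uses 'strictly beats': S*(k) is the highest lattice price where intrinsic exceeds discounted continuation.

price = 28.3066
boundary = - - - 90.7329 105.4937 122.6558
tree:
28.3066
39.1300 16.8495
52.1342 25.4192 7.7188
66.5071 37.0750 13.0269 2.0342
79.2026 51.7463 21.5311 3.9266 0.0000
90.1216 66.5071 34.5842 7.5793 0.0000 0.0000
99.5129 79.2026 51.7463 14.6300 0.0000 0.0000 0.0000

Δt=0.13783, u=1.16268, d=0.86008, q=0.47928, disc=e^(-rΔt)=0.99491
k=6 terminal: V=max(K-S,0) → 99.5129 79.2026 51.7463 14.6300 0.0000 0.0000 0.0000
k=5: j=0 S=67.1184 intr=90.1216 cont=89.3218 V=90.1216[EX]; j=1 S=90.7329 intr=66.5071 cont=65.7072 V=66.5071[EX]; j=2 S=122.6558 intr=34.5842 cont=33.7843 V=34.5842[EX]; j=3 S=165.8104 intr=0.0000 cont=7.5793 V=7.5793[hold]; j=4 S=224.1482 intr=0.0000 cont=0.0000 V=0.0000[hold]; j=5 S=303.0112 intr=0.0000 cont=0.0000 V=0.0000[hold]  S*(5)=122.6558
k=4: j=0 S=78.0374 intr=79.2026 cont=78.4027 V=79.2026[EX]; j=1 S=105.4937 intr=51.7463 cont=50.9464 V=51.7463[EX]; j=2 S=142.6100 intr=14.6300 cont=21.5311 V=21.5311[hold]; j=3 S=192.7851 intr=0.0000 cont=3.9266 V=3.9266[hold]; j=4 S=260.6135 intr=0.0000 cont=0.0000 V=0.0000[hold]  S*(4)=105.4937
k=3: j=0 S=90.7329 intr=66.5071 cont=65.7072 V=66.5071[EX]; j=1 S=122.6558 intr=34.5842 cont=37.0750 V=37.0750[hold]; j=2 S=165.8104 intr=0.0000 cont=13.0269 V=13.0269[hold]; j=3 S=224.1482 intr=0.0000 cont=2.0342 V=2.0342[hold]  S*(3)=90.7329
k=2: j=0 S=105.4937 intr=51.7463 cont=52.1342 V=52.1342[hold]; j=1 S=142.6100 intr=14.6300 cont=25.4192 V=25.4192[hold]; j=2 S=192.7851 intr=0.0000 cont=7.7188 V=7.7188[hold]  S*(2)=-
k=1: j=0 S=122.6558 intr=34.5842 cont=39.1300 V=39.1300[hold]; j=1 S=165.8104 intr=0.0000 cont=16.8495 V=16.8495[hold]  S*(1)=-
k=0: j=0 S=142.6100 intr=14.6300 cont=28.3066 V=28.3066[hold]  S*(0)=-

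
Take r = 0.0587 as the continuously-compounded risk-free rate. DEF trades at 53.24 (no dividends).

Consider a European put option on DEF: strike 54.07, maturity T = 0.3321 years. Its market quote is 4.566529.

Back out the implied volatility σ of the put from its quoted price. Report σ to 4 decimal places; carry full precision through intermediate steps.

sigma = 0.3833

At σ = 0.3833 the Black–Scholes value reproduces the quote:
σ√T = 0.3833·√0.3321 = 0.220889
d₁ = (ln(S/K) + (r+σ²/2)T) / (σ√T) = (ln(53.24/54.07) + (0.0587+0.3833²/2)·0.3321) / 0.220889 = (-0.015470 + 0.043890) / 0.220889 = 0.128665
d₂ = d₁ − σ√T = 0.128665 − 0.220889 = -0.092224
e^{−rT} = 0.980695
N(−d₁) = 0.448811,  N(−d₂) = 0.536740
V = K·e^{−rT}·N(−d₂) − S·N(−d₁) = 28.461245 − 23.894716 = 4.566529 (matching the quote); vega is positive throughout, so no other σ reproduces this price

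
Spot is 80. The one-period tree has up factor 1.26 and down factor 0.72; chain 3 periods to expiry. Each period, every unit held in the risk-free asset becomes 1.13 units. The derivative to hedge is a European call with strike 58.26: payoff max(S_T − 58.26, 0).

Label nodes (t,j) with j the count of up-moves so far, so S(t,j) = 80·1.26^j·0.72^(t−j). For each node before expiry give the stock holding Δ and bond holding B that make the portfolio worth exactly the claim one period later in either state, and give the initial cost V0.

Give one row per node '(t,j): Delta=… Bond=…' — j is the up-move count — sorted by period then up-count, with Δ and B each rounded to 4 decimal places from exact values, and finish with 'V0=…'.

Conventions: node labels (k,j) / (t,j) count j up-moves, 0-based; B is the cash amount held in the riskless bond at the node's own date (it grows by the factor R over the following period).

(0,0): Delta=0.9367 Bond=-34.4869
(1,0): Delta=0.7169 Bond=-26.3102
(1,1): Delta=0.9765 Bond=-42.9843
(2,0): Delta=0.0000 Bond=0.0000
(2,1): Delta=0.8468 Bond=-39.1572
(2,2): Delta=1.0000 Bond=-51.5575
V0=40.4469

Arbitrage-free pricing uses the up-move probability p* = (R−d)/(u−d) = 0.7593, discounting each step at R = 1.13.
At maturity the claim pays: V(3,0)=0.0000, V(3,1)=0.0000, V(3,2)=33.1858, V(3,3)=101.7701
  t=2,j=0: stock 41.4720 → up 52.2547 (V=0.0000), down 29.8598 (V=0.0000). Price 0.0000; hedge Δ=0.0000, bond B=0.0000.
  t=2,j=1: stock 72.5760 → up 91.4458 (V=33.1858), down 52.2547 (V=0.0000). Price 22.2979; hedge Δ=0.8468, bond B=-39.1572.
  t=2,j=2: stock 127.0080 → up 160.0301 (V=101.7701), down 91.4458 (V=33.1858). Price 75.4505; hedge Δ=1.0000, bond B=-51.5575.
  t=1,j=0: stock 57.6000 → up 72.5760 (V=22.2979), down 41.4720 (V=0.0000). Price 14.9822; hedge Δ=0.7169, bond B=-26.3102.
  t=1,j=1: stock 100.8000 → up 127.0080 (V=75.4505), down 72.5760 (V=22.2979). Price 55.4464; hedge Δ=0.9765, bond B=-42.9843.
  t=0,j=0: stock 80.0000 → up 100.8000 (V=55.4464), down 57.6000 (V=14.9822). Price 40.4469; hedge Δ=0.9367, bond B=-34.4869.
Sanity check at the root: Δ(0,0)·S0 + B(0,0) reproduces V0 = 40.4469.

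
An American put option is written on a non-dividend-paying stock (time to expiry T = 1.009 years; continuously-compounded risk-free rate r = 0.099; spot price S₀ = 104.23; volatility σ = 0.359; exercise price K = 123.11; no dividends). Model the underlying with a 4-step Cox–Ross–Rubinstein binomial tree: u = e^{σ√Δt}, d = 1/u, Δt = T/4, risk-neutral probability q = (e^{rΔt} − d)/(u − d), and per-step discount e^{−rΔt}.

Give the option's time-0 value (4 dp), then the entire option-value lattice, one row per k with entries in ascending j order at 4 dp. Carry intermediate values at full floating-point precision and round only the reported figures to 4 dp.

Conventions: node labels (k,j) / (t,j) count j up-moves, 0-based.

price = 22.8131
tree:
22.8131
36.0764 11.9020
50.4357 21.2001 4.0559
62.4259 36.0764 8.7507 0.0000
72.4379 50.4357 18.8800 0.0000 0.0000

Δt=0.25225  u=1.19758  d=0.83501  q=0.52479  discount=0.97534
step 4 (expiry): payoffs max(K−S,0) = 72.4379 50.4357 18.8800 0.0000 0.0000
k=3: (k=3,j=0): S=60.6841, K−S=62.4259, hold=59.3895 ⇒ V=62.4259 exercise | (k=3,j=1): S=87.0336, K−S=36.0764, hold=33.0401 ⇒ V=36.0764 exercise | (k=3,j=2): S=124.8241, K−S=0.0000, hold=8.7507 ⇒ V=8.7507 continue | (k=3,j=3): S=179.0236, K−S=0.0000, hold=0.0000 ⇒ V=0.0000 continue
k=2: (k=2,j=0): S=72.6743, K−S=50.4357, hold=47.3994 ⇒ V=50.4357 exercise | (k=2,j=1): S=104.2300, K−S=18.8800, hold=21.2001 ⇒ V=21.2001 continue | (k=2,j=2): S=149.4874, K−S=0.0000, hold=4.0559 ⇒ V=4.0559 continue
k=1: (k=1,j=0): S=87.0336, K−S=36.0764, hold=34.2276 ⇒ V=36.0764 exercise | (k=1,j=1): S=124.8241, K−S=0.0000, hold=11.9020 ⇒ V=11.9020 continue
k=0: (k=0,j=0): S=104.2300, K−S=18.8800, hold=22.8131 ⇒ V=22.8131 continue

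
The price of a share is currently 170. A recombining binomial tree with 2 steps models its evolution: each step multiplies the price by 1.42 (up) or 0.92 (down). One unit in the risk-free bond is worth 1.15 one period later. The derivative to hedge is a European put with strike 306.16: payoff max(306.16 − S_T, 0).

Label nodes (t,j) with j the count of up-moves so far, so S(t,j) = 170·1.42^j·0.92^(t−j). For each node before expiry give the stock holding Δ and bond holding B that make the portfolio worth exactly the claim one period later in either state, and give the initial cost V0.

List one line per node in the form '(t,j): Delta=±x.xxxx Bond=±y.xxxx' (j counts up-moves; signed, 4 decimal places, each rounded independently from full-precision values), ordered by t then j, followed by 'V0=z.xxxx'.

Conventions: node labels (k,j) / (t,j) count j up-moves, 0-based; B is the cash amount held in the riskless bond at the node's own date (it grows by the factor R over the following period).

(0,0): Delta=-0.8276 Bond=208.0590
(1,0): Delta=-1.0000 Bond=266.2261
(1,1): Delta=-0.6965 Bond=207.6213
V0=67.3614

Under the risk-neutral measure, an up-move has probability p* = (R−d)/(u−d) = 0.4600 and values discount at R = 1.15.
Payoffs at expiry: V(2,0)=162.2720, V(2,1)=84.0720, V(2,2)=0.0000
  t=1,j=0: stock 156.4000 → up 222.0880 (V=84.0720), down 143.8880 (V=162.2720). Price 109.8261; hedge Δ=-1.0000, bond B=266.2261.
  t=1,j=1: stock 241.4000 → up 342.7880 (V=0.0000), down 222.0880 (V=84.0720). Price 39.4773; hedge Δ=-0.6965, bond B=207.6213.
  t=0,j=0: stock 170.0000 → up 241.4000 (V=39.4773), down 156.4000 (V=109.8261). Price 67.3614; hedge Δ=-0.8276, bond B=208.0590.
Verification: the root portfolio costs Δ(0,0)·S0 + B(0,0) = 67.3614, matching V0.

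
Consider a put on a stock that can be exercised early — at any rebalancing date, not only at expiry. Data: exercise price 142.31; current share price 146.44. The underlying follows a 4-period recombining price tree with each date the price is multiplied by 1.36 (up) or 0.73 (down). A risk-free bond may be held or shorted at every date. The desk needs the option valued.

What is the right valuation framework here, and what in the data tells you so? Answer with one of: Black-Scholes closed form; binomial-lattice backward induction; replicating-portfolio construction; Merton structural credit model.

framework: binomial-lattice backward induction

Key observation: with exercise allowed before expiry on a discrete up/down model (4 steps from spot 146.44), the strike-142.31 put's value must be rolled back through the tree testing early exercise at each node.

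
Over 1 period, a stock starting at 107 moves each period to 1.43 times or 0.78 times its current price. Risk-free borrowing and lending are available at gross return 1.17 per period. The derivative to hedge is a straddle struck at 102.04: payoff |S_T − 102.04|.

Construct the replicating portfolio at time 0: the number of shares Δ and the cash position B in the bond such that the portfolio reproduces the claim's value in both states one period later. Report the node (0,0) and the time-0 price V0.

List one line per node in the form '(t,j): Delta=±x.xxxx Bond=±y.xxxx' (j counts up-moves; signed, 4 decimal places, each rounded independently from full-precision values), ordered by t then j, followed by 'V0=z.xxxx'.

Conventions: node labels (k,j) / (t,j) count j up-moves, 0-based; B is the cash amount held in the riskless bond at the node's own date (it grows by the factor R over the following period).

Risk-neutral probability p* = (R−d)/(u−d) = (1.17−0.78)/(1.43−0.78) = 0.6000.
Expiry values: V(1,0)=18.5800, V(1,1)=50.9700
Node (0,0) S=107.0000: V=(p*·50.9700+(1−p*)·18.5800)/1.17=32.4906; Δ=(50.9700−18.5800)/(153.0100−83.4600)=0.4657; B=V−Δ·S=-17.3402
Sanity check at the root: Δ(0,0)·S0 + B(0,0) reproduces V0 = 32.4906.

(0,0): Delta=0.4657 Bond=-17.3402
V0=32.4906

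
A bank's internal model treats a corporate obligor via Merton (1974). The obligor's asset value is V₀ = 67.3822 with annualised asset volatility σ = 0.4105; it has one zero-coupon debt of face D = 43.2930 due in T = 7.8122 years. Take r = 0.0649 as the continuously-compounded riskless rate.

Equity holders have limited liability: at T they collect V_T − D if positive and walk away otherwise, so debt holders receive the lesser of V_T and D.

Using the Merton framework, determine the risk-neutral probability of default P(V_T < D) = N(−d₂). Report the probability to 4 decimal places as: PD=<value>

PD=0.3998

Apply the equity-as-call identities (strike 43.2930, horizon 7.8122 years):
d₁ = [ln(V₀/D) + (r + σ²/2)T] / (σ√T)
   = [ln(67.3822/43.2930) + (0.0649 + 0.5·0.4105²)·7.8122] / (0.4105·√7.8122)
   = [0.442390 + 1.165230] / 1.147360 = 1.401146
d₂ = d₁ − σ√T = 1.401146 − 1.147360 = 0.253786
risk-neutral PD = N(−d₂) = N(-0.253786) = 0.399831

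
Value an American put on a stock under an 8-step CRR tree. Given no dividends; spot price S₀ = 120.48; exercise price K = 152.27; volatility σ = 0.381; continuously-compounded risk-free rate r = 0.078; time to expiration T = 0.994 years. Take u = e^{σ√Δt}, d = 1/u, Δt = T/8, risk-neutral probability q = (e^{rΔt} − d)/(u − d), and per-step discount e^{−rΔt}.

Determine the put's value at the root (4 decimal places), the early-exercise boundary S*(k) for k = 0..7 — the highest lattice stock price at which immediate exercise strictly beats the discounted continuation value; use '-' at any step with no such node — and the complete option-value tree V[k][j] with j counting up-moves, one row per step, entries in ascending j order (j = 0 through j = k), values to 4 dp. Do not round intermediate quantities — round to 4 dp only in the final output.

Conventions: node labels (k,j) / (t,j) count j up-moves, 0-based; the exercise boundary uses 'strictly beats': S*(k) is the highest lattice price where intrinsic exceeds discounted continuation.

params: Δt=0.12425 u=1.14373 d=0.87433 q=0.50262 e^(-rΔt)=0.99036
t_8 payoffs: 111.1255 98.4476 81.8634 60.1690 31.7900 0.0000 0.0000 0.0000 0.0000
t_7: node(7,0) S=47.0584 payoff=105.2116 vs cont=103.7430 → 105.2116 [stop]  node(7,1) S=61.5585 payoff=90.7115 vs cont=89.2429 → 90.7115 [stop]  node(7,2) S=80.5265 payoff=71.7435 vs cont=70.2749 → 71.7435 [stop]  node(7,3) S=105.3391 payoff=46.9309 vs cont=45.4623 → 46.9309 [stop]  node(7,4) S=137.7972 payoff=14.4728 vs cont=15.6591 → 15.6591 [wait]  node(7,5) S=180.2566 payoff=0.0000 vs cont=0.0000 → 0.0000 [wait]  node(7,6) S=235.7989 payoff=0.0000 vs cont=0.0000 → 0.0000 [wait]  node(7,7) S=308.4555 payoff=0.0000 vs cont=0.0000 → 0.0000 [wait]  ⇒ S*(7)=105.3391
t_6: node(6,0) S=53.8224 payoff=98.4476 vs cont=96.9790 → 98.4476 [stop]  node(6,1) S=70.4066 payoff=81.8634 vs cont=80.3948 → 81.8634 [stop]  node(6,2) S=92.1010 payoff=60.1690 vs cont=58.7004 → 60.1690 [stop]  node(6,3) S=120.4800 payoff=31.7900 vs cont=30.9119 → 31.7900 [stop]  node(6,4) S=157.6034 payoff=0.0000 vs cont=7.7133 → 7.7133 [wait]  node(6,5) S=206.1657 payoff=0.0000 vs cont=0.0000 → 0.0000 [wait]  node(6,6) S=269.6914 payoff=0.0000 vs cont=0.0000 → 0.0000 [wait]  ⇒ S*(6)=120.4800
t_5: node(5,0) S=61.5585 payoff=90.7115 vs cont=89.2429 → 90.7115 [stop]  node(5,1) S=80.5265 payoff=71.7435 vs cont=70.2749 → 71.7435 [stop]  node(5,2) S=105.3391 payoff=46.9309 vs cont=45.4623 → 46.9309 [stop]  node(5,3) S=137.7972 payoff=14.4728 vs cont=19.4986 → 19.4986 [wait]  node(5,4) S=180.2566 payoff=0.0000 vs cont=3.7994 → 3.7994 [wait]  node(5,5) S=235.7989 payoff=0.0000 vs cont=0.0000 → 0.0000 [wait]  ⇒ S*(5)=105.3391
t_4: node(4,0) S=70.4066 payoff=81.8634 vs cont=80.3948 → 81.8634 [stop]  node(4,1) S=92.1010 payoff=60.1690 vs cont=58.7004 → 60.1690 [stop]  node(4,2) S=120.4800 payoff=31.7900 vs cont=32.8231 → 32.8231 [wait]  node(4,3) S=157.6034 payoff=0.0000 vs cont=11.4959 → 11.4959 [wait]  node(4,4) S=206.1657 payoff=0.0000 vs cont=1.8715 → 1.8715 [wait]  ⇒ S*(4)=92.1010
t_3: node(3,0) S=80.5265 payoff=71.7435 vs cont=70.2749 → 71.7435 [stop]  node(3,1) S=105.3391 payoff=46.9309 vs cont=45.9766 → 46.9309 [stop]  node(3,2) S=137.7972 payoff=14.4728 vs cont=21.8903 → 21.8903 [wait]  node(3,3) S=180.2566 payoff=0.0000 vs cont=6.5942 → 6.5942 [wait]  ⇒ S*(3)=105.3391
t_2: node(2,0) S=92.1010 payoff=60.1690 vs cont=58.7004 → 60.1690 [stop]  node(2,1) S=120.4800 payoff=31.7900 vs cont=34.0137 → 34.0137 [wait]  node(2,2) S=157.6034 payoff=0.0000 vs cont=14.0652 → 14.0652 [wait]  ⇒ S*(2)=92.1010
t_1: node(1,0) S=105.3391 payoff=46.9309 vs cont=46.5692 → 46.9309 [stop]  node(1,1) S=137.7972 payoff=14.4728 vs cont=23.7557 → 23.7557 [wait]  ⇒ S*(1)=105.3391
t_0: node(0,0) S=120.4800 payoff=31.7900 vs cont=34.9422 → 34.9422 [wait]  ⇒ S*(0)=-

price = 34.9422
boundary = - 105.3391 92.1010 105.3391 92.1010 105.3391 120.4800 105.3391
tree:
34.9422
46.9309 23.7557
60.1690 34.0137 14.0652
71.7435 46.9309 21.8903 6.5942
81.8634 60.1690 32.8231 11.4959 1.8715
90.7115 71.7435 46.9309 19.4986 3.7994 0.0000
98.4476 81.8634 60.1690 31.7900 7.7133 0.0000 0.0000
105.2116 90.7115 71.7435 46.9309 15.6591 0.0000 0.0000 0.0000
111.1255 98.4476 81.8634 60.1690 31.7900 0.0000 0.0000 0.0000 0.0000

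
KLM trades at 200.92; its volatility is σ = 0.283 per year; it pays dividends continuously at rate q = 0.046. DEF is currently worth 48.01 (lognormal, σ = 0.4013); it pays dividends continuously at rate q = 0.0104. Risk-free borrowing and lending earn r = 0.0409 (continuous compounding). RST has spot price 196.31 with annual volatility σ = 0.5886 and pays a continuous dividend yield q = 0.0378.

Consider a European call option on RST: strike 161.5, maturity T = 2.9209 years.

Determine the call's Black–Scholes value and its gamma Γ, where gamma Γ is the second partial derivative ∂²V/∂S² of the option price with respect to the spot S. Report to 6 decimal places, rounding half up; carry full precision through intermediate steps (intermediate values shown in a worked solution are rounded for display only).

σ√T = 0.5886·√2.9209 = 1.005955
d₁ = (ln(S/K) + (r−q+σ²/2)T) / (σ√T) = (ln(196.31/161.5) + (0.0409−0.0378+0.5886²/2)·2.9209) / 1.005955 = (0.195190 + 0.515028) / 1.005955 = 0.706013
d₂ = d₁ − σ√T = 0.706013 − 1.005955 = -0.299942
e^{−rT} = 0.887395
e^{−qT} = 0.895467
N(d₁) = 0.759910,  N(d₂) = 0.382111
Call price V = S·e^{−qT}·N(d₁) − K·e^{−rT}·N(d₂) = 133.583904 − 54.761941 = 78.821963
φ(d₁) = (1/√(2π))·e^{−d₁²/2} = 0.310937
Γ = e^{−qT}·φ(d₁) / (S·σ·√T) = 0.001410

price = 78.821963
Γ = 0.001410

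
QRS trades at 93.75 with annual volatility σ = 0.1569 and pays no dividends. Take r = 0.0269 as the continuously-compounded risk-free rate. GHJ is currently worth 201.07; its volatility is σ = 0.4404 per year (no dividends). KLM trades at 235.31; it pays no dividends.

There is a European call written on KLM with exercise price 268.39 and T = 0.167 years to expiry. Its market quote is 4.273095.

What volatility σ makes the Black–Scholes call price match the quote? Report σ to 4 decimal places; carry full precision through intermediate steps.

At σ = 0.3713 the Black–Scholes value reproduces the quote:
σ√T = 0.3713·√0.167 = 0.151734
d₁ = (ln(S/K) + (r+σ²/2)T) / (σ√T) = (ln(235.31/268.39) + (0.0269+0.3713²/2)·0.167) / 0.151734 = (-0.131537 + 0.016004) / 0.151734 = -0.761420
d₂ = d₁ − σ√T = -0.761420 − 0.151734 = -0.913154
e^{−rT} = 0.995518
N(d₁) = 0.223203,  N(d₂) = 0.180581
V = S·N(d₁) − K·e^{−rT}·N(d₂) = 52.521900 − 48.248805 = 4.273095 (the observed quote) — the price is monotone increasing in volatility, hence this σ is the only solution

sigma = 0.3713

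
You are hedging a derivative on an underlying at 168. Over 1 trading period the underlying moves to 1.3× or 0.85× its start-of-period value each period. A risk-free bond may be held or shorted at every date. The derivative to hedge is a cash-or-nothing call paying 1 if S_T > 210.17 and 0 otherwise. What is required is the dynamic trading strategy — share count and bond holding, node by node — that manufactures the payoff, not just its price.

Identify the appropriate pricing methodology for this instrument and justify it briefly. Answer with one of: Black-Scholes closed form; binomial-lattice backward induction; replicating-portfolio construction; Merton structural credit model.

framework: replicating-portfolio construction

Key observation: what is demanded is not a single number but the (Δ, B) position at each node of the 1.3/0.85 tree starting at 168; constructing those positions is the replicating-portfolio method.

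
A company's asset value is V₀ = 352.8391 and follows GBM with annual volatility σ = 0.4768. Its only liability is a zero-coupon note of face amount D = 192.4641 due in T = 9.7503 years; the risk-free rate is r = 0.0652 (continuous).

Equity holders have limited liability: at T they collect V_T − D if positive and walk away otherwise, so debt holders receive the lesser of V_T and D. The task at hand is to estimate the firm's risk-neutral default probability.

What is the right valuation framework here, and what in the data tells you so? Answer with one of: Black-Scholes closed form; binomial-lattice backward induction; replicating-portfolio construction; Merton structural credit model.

framework: Merton structural credit model

Key observation: the question is about default risk generated by asset-value dynamics against a debt face of 192.4641 — the structural framework prices exactly that.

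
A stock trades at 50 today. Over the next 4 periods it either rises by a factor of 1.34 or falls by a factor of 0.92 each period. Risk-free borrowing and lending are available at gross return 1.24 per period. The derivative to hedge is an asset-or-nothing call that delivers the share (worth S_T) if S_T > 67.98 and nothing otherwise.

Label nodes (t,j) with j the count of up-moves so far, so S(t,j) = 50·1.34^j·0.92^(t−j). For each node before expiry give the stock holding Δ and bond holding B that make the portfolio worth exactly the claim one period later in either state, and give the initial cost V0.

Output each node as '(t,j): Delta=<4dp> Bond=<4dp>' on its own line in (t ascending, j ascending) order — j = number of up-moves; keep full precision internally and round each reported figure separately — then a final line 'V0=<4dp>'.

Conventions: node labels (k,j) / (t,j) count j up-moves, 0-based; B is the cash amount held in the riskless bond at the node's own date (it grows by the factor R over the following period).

(0,0): Delta=1.1633 Bond=-9.1228
(1,0): Delta=1.6060 Bond=-31.6745
(1,1): Delta=1.0684 Bond=-4.9491
(2,0): Delta=2.6269 Bond=-82.4805
(2,1): Delta=1.3870 Bond=-25.7751
(2,2): Delta=1.0000 Bond=0.0000
(3,0): Delta=0.0000 Bond=0.0000
(3,1): Delta=3.1905 Bond=-134.2370
(3,2): Delta=1.0000 Bond=0.0000
(3,3): Delta=1.0000 Bond=0.0000
V0=49.0436

Under the risk-neutral measure, an up-move has probability p* = (R−d)/(u−d) = 0.7619 and values discount at R = 1.24.
Expiry values: V(4,0)=0.0000, V(4,1)=0.0000, V(4,2)=75.9898, V(4,3)=110.6808, V(4,4)=161.2090
(3,0): S=38.9344. Δ = (V_up−V_dn)/(S_up−S_dn) = (0.0000−0.0000)/(52.1721−35.8196) = 0.0000. V = [p*·0.0000 + (1−p*)·0.0000]/1.24 = 0.0000. B = V − Δ·S = 0.0000.
(3,1): S=56.7088. Δ = (V_up−V_dn)/(S_up−S_dn) = (75.9898−0.0000)/(75.9898−52.1721) = 3.1905. V = [p*·75.9898 + (1−p*)·0.0000]/1.24 = 46.6911. B = V − Δ·S = -134.2370.
(3,2): S=82.5976. Δ = (V_up−V_dn)/(S_up−S_dn) = (110.6808−75.9898)/(110.6808−75.9898) = 1.0000. V = [p*·110.6808 + (1−p*)·75.9898]/1.24 = 82.5976. B = V − Δ·S = 0.0000.
(3,3): S=120.3052. Δ = (V_up−V_dn)/(S_up−S_dn) = (161.2090−110.6808)/(161.2090−110.6808) = 1.0000. V = [p*·161.2090 + (1−p*)·110.6808]/1.24 = 120.3052. B = V − Δ·S = 0.0000.
(2,0): S=42.3200. Δ = (V_up−V_dn)/(S_up−S_dn) = (46.6911−0.0000)/(56.7088−38.9344) = 2.6269. V = [p*·46.6911 + (1−p*)·0.0000]/1.24 = 28.6889. B = V − Δ·S = -82.4805.
(2,1): S=61.6400. Δ = (V_up−V_dn)/(S_up−S_dn) = (82.5976−46.6911)/(82.5976−56.7088) = 1.3870. V = [p*·82.5976 + (1−p*)·46.6911]/1.24 = 59.7165. B = V − Δ·S = -25.7751.
(2,2): S=89.7800. Δ = (V_up−V_dn)/(S_up−S_dn) = (120.3052−82.5976)/(120.3052−82.5976) = 1.0000. V = [p*·120.3052 + (1−p*)·82.5976]/1.24 = 89.7800. B = V − Δ·S = 0.0000.
(1,0): S=46.0000. Δ = (V_up−V_dn)/(S_up−S_dn) = (59.7165−28.6889)/(61.6400−42.3200) = 1.6060. V = [p*·59.7165 + (1−p*)·28.6889]/1.24 = 42.2008. B = V − Δ·S = -31.6745.
(1,1): S=67.0000. Δ = (V_up−V_dn)/(S_up−S_dn) = (89.7800−59.7165)/(89.7800−61.6400) = 1.0684. V = [p*·89.7800 + (1−p*)·59.7165]/1.24 = 66.6307. B = V − Δ·S = -4.9491.
(0,0): S=50.0000. Δ = (V_up−V_dn)/(S_up−S_dn) = (66.6307−42.2008)/(67.0000−46.0000) = 1.1633. V = [p*·66.6307 + (1−p*)·42.2008]/1.24 = 49.0436. B = V − Δ·S = -9.1228.
As a check, the time-0 holding Δ(0,0)·S0 + B(0,0) comes to 49.0436 — exactly V0.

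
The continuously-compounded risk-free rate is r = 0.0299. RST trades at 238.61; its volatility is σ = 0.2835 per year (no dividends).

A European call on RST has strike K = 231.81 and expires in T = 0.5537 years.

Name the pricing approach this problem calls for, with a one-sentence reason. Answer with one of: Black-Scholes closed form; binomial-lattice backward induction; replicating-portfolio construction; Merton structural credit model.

Key observation: a European claim on RST (strike 231.81) — a lognormal (GBM) underlying with constant rate and volatility — has an exact closed-form value; no lattice or capital structure is involved.

framework: Black-Scholes closed form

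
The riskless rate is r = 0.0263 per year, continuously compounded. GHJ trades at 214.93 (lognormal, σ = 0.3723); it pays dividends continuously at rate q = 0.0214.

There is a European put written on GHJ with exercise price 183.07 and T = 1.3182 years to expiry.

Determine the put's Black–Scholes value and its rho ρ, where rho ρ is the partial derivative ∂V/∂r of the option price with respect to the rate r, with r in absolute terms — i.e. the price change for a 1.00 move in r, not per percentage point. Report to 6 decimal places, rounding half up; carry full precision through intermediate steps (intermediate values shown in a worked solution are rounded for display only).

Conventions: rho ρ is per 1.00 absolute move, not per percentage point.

σ√T = 0.3723·√1.3182 = 0.427448
d₁ = (ln(S/K) + (r−q+σ²/2)T) / (σ√T) = (ln(214.93/183.07) + (0.0263−0.0214+0.3723²/2)·1.3182) / 0.427448 = (0.160444 + 0.097815) / 0.427448 = 0.604188
d₂ = d₁ − σ√T = 0.604188 − 0.427448 = 0.176739
e^{−rT} = 0.965925
e^{−qT} = 0.972185
N(−d₁) = 0.272859,  N(−d₂) = 0.429857
Put price V = K·e^{−rT}·N(−d₂) − S·e^{−qT}·N(−d₁) = 76.012387 − 57.014432 = 18.997955
ρ = −K·T·e^{−rT}·N(−d₂) = -100.199529

price = 18.997955
ρ = -100.199529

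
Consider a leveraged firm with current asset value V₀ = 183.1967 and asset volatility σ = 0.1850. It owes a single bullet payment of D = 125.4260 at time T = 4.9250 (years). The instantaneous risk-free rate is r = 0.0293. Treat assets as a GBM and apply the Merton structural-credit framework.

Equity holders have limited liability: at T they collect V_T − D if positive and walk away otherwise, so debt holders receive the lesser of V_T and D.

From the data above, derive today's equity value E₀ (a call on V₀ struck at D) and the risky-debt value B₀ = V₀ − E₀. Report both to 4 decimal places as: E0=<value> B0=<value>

With assets at 183.1967 and a single debt payment of 125.4260 at 4.9250 years:
d₁ = [ln(V₀/D) + (r + σ²/2)T] / (σ√T)
   = [ln(183.1967/125.4260) + (0.0293 + 0.5·0.1850²)·4.9250] / (0.1850·√4.9250)
   = [0.378844 + 0.228582] / 0.410558 = 1.479512
d₂ = d₁ − σ√T = 1.479512 − 0.410558 = 1.068954
N(d₁) = 0.930498,  N(d₂) = 0.857455,  e^(−rT) = 0.865626
E₀ = V₀·N(d₁) − D·e^(−rT)·N(d₂)
   = 183.1967·0.930498 − 125.4260·0.865626·0.857455 = 77.368641
B₀ = V₀ − E₀ = 183.1967 − 77.368641 = 105.828059

E0=77.3686 B0=105.8281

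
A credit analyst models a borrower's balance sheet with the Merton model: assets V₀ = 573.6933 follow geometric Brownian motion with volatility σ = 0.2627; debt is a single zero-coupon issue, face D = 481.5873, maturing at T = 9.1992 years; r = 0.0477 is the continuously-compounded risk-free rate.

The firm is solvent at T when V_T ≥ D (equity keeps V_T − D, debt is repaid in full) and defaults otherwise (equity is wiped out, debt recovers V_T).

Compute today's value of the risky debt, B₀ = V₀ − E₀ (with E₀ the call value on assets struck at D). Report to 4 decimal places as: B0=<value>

Equity is a call on the firm's assets struck at D = 481.5873:
d₁ = [ln(V₀/D) + (r + σ²/2)T] / (σ√T)
   = [ln(573.6933/481.5873) + (0.0477 + 0.5·0.2627²)·9.1992] / (0.2627·√9.1992)
   = [0.175007 + 0.756226] / 0.796774 = 1.168755
d₂ = d₁ − σ√T = 1.168755 − 0.796774 = 0.371981
N(d₁) = 0.878749,  N(d₂) = 0.645047,  e^(−rT) = 0.644809
E₀ = V₀·N(d₁) − D·e^(−rT)·N(d₂)
   = 573.6933·0.878749 − 481.5873·0.644809·0.645047 = 303.824975
B₀ = V₀ − E₀ = 573.6933 − 303.824975 = 269.868325

B0=269.8683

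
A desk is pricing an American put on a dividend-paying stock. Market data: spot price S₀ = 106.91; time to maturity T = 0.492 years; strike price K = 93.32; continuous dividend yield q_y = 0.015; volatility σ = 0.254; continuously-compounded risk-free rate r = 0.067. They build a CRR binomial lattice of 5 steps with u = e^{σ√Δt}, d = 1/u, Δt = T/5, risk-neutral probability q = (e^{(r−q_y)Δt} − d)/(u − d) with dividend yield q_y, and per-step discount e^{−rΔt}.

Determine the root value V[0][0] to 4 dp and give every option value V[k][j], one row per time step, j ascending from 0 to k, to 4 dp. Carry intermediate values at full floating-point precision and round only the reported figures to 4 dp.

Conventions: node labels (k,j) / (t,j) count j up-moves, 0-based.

Δt=0.09840, u=1.08294, d=0.92341, q=0.51225, disc=e^(-rΔt)=0.99343
k=5 terminal: V=max(K-S,0) → 21.5401 9.1400 0.0000 0.0000 0.0000 0.0000
k=4: j=0 S=77.7331 intr=15.5869 cont=15.0884 V=15.5869[EX]; j=1 S=91.1616 intr=2.1584 cont=4.4287 V=4.4287[hold]; j=2 S=106.9100 intr=0.0000 cont=0.0000 V=0.0000[hold]; j=3 S=125.3789 intr=0.0000 cont=0.0000 V=0.0000[hold]; j=4 S=147.0384 intr=0.0000 cont=0.0000 V=0.0000[hold]
k=3: j=0 S=84.1800 intr=9.1400 cont=9.8063 V=9.8063[hold]; j=1 S=98.7223 intr=0.0000 cont=2.1459 V=2.1459[hold]; j=2 S=115.7768 intr=0.0000 cont=0.0000 V=0.0000[hold]; j=3 S=135.7775 intr=0.0000 cont=0.0000 V=0.0000[hold]
k=2: j=0 S=91.1616 intr=2.1584 cont=5.8436 V=5.8436[hold]; j=1 S=106.9100 intr=0.0000 cont=1.0398 V=1.0398[hold]; j=2 S=125.3789 intr=0.0000 cont=0.0000 V=0.0000[hold]
k=1: j=0 S=98.7223 intr=0.0000 cont=3.3606 V=3.3606[hold]; j=1 S=115.7768 intr=0.0000 cont=0.5038 V=0.5038[hold]
k=0: j=0 S=106.9100 intr=0.0000 cont=1.8848 V=1.8848[hold]

price = 1.8848
tree:
1.8848
3.3606 0.5038
5.8436 1.0398 0.0000
9.8063 2.1459 0.0000 0.0000
15.5869 4.4287 0.0000 0.0000 0.0000
21.5401 9.1400 0.0000 0.0000 0.0000 0.0000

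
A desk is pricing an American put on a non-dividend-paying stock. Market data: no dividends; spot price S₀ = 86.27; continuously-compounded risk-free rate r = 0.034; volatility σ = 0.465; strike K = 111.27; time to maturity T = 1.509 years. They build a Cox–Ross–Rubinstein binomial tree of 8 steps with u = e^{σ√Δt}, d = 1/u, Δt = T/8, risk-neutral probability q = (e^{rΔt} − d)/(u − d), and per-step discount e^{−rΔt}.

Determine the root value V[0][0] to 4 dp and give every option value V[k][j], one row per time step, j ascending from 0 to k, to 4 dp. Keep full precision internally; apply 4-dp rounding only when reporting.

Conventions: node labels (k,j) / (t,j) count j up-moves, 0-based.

price = 34.2078
tree:
34.2078
43.5560 23.9469
53.7607 32.4409 14.5250
64.2008 42.5164 21.3204 6.9231
72.8082 53.6670 30.3007 11.3039 1.9887
79.8416 64.2008 41.3580 18.0234 3.7447 0.0000
85.5888 72.8082 53.6670 27.7963 7.0511 0.0000 0.0000
90.2851 79.8416 64.2008 40.7760 13.2770 0.0000 0.0000 0.0000
94.1226 85.5888 72.8082 53.6670 25.0000 0.0000 0.0000 0.0000 0.0000

params: Δt=0.18862 u=1.22379 d=0.81713 q=0.46550 e^(-rΔt)=0.99361
t_8 payoffs: 94.1226 85.5888 72.8082 53.6670 25.0000 0.0000 0.0000 0.0000 0.0000
k=7: node(7,0) S=20.9849 payoff=90.2851 vs cont=89.5738 → 90.2851 [stop]  node(7,1) S=31.4284 payoff=79.8416 vs cont=79.1303 → 79.8416 [stop]  node(7,2) S=47.0692 payoff=64.2008 vs cont=63.4894 → 64.2008 [stop]  node(7,3) S=70.4940 payoff=40.7760 vs cont=40.0647 → 40.7760 [stop]  node(7,4) S=105.5765 payoff=5.6935 vs cont=13.2770 → 13.2770 [wait]  node(7,5) S=158.1184 payoff=0.0000 vs cont=0.0000 → 0.0000 [wait]  node(7,6) S=236.8086 payoff=0.0000 vs cont=0.0000 → 0.0000 [wait]  node(7,7) S=354.6603 payoff=0.0000 vs cont=0.0000 → 0.0000 [wait]
k=6: node(6,0) S=25.6812 payoff=85.5888 vs cont=84.8775 → 85.5888 [stop]  node(6,1) S=38.4618 payoff=72.8082 vs cont=72.0969 → 72.8082 [stop]  node(6,2) S=57.6030 payoff=53.6670 vs cont=52.9557 → 53.6670 [stop]  node(6,3) S=86.2700 payoff=25.0000 vs cont=27.7963 → 27.7963 [wait]  node(6,4) S=129.2037 payoff=0.0000 vs cont=7.0511 → 7.0511 [wait]  node(6,5) S=193.5040 payoff=0.0000 vs cont=0.0000 → 0.0000 [wait]  node(6,6) S=289.8044 payoff=0.0000 vs cont=0.0000 → 0.0000 [wait]
k=5: node(5,0) S=31.4284 payoff=79.8416 vs cont=79.1303 → 79.8416 [stop]  node(5,1) S=47.0692 payoff=64.2008 vs cont=63.4894 → 64.2008 [stop]  node(5,2) S=70.4940 payoff=40.7760 vs cont=41.3580 → 41.3580 [wait]  node(5,3) S=105.5765 payoff=5.6935 vs cont=18.0234 → 18.0234 [wait]  node(5,4) S=158.1184 payoff=0.0000 vs cont=3.7447 → 3.7447 [wait]  node(5,5) S=236.8086 payoff=0.0000 vs cont=0.0000 → 0.0000 [wait]
k=4: node(4,0) S=38.4618 payoff=72.8082 vs cont=72.0969 → 72.8082 [stop]  node(4,1) S=57.6030 payoff=53.6670 vs cont=53.2249 → 53.6670 [stop]  node(4,2) S=86.2700 payoff=25.0000 vs cont=30.3007 → 30.3007 [wait]  node(4,3) S=129.2037 payoff=0.0000 vs cont=11.3039 → 11.3039 [wait]  node(4,4) S=193.5040 payoff=0.0000 vs cont=1.9887 → 1.9887 [wait]
k=3: node(3,0) S=47.0692 payoff=64.2008 vs cont=63.4894 → 64.2008 [stop]  node(3,1) S=70.4940 payoff=40.7760 vs cont=42.5164 → 42.5164 [wait]  node(3,2) S=105.5765 payoff=5.6935 vs cont=21.3204 → 21.3204 [wait]  node(3,3) S=158.1184 payoff=0.0000 vs cont=6.9231 → 6.9231 [wait]
k=2: node(2,0) S=57.6030 payoff=53.6670 vs cont=53.7607 → 53.7607 [wait]  node(2,1) S=86.2700 payoff=25.0000 vs cont=32.4409 → 32.4409 [wait]  node(2,2) S=129.2037 payoff=0.0000 vs cont=14.5250 → 14.5250 [wait]
k=1: node(1,0) S=70.4940 payoff=40.7760 vs cont=43.5560 → 43.5560 [wait]  node(1,1) S=105.5765 payoff=5.6935 vs cont=23.9469 → 23.9469 [wait]
k=0: node(0,0) S=86.2700 payoff=25.0000 vs cont=34.2078 → 34.2078 [wait]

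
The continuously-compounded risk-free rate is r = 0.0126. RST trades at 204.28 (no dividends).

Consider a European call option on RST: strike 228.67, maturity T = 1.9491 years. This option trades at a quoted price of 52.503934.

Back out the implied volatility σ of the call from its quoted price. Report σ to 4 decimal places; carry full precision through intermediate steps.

sigma = 0.5285

At σ = 0.5285 the Black–Scholes value reproduces the quote:
σ√T = 0.5285·√1.9491 = 0.737840
d₁ = (ln(S/K) + (r+σ²/2)T) / (σ√T) = (ln(204.28/228.67) + (0.0126+0.5285²/2)·1.9491) / 0.737840 = (-0.112788 + 0.296762) / 0.737840 = 0.249342
d₂ = d₁ − σ√T = 0.249342 − 0.737840 = -0.488498
e^{−rT} = 0.975740
N(d₁) = 0.598452,  N(d₂) = 0.312598
V = S·N(d₁) − K·e^{−rT}·N(d₂) = 122.251713 − 69.747779 = 52.503934 (matching the quote); vega is positive throughout, so no other σ reproduces this price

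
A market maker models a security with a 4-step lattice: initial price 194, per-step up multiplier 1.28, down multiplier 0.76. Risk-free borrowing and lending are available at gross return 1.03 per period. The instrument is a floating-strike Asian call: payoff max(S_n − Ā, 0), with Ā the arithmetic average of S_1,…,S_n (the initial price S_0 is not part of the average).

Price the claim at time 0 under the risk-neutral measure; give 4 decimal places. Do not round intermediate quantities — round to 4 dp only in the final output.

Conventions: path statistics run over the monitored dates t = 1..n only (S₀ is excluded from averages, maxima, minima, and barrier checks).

price = 23.2901

Risk-neutral up-probability p* = (R−d)/(u−d) = (1.03−0.76)/(1.28−0.76) = 0.5192; the claim prices as the p*-weighted sum of path payoffs discounted by R^4.
Enumerate all 2^4 = 16 price paths (U = up ×1.28, D = down ×0.76); each path with k up-moves has probability p*^k·(1−p*)^(4−k).
DDDD: Ā=102.3446, payoff=0.0000, prob=0.053425
UDDD: Ā=172.3698, payoff=0.0000, prob=0.057699
DUDD: Ā=147.1498, payoff=0.0000, prob=0.057699
UUDD: Ā=247.8313, payoff=0.0000, prob=0.062315
DDUD: Ā=127.9826, payoff=0.0000, prob=0.057699
UDUD: Ā=215.5497, payoff=0.0000, prob=0.062315
DUUD: Ā=190.3297, payoff=0.0000, prob=0.062315
UUUD: Ā=320.5553, payoff=0.0000, prob=0.067300
DDDU: Ā=113.4156, payoff=0.0000, prob=0.057699
UDDU: Ā=191.0157, payoff=0.0000, prob=0.062315
DUDU: Ā=165.7957, payoff=17.7942, prob=0.062315
UUDU: Ā=279.2348, payoff=29.9692, prob=0.067300
DDUU: Ā=146.6285, payoff=36.9614, prob=0.062315
UDUU: Ā=246.9532, payoff=62.2508, prob=0.067300
DUUU: Ā=221.7332, payoff=87.4708, prob=0.067300
UUUU: Ā=373.4455, payoff=147.3193, prob=0.072684
Price = Σ prob·payoff / R^4 = 26.213220 / 1.125509 = 23.2901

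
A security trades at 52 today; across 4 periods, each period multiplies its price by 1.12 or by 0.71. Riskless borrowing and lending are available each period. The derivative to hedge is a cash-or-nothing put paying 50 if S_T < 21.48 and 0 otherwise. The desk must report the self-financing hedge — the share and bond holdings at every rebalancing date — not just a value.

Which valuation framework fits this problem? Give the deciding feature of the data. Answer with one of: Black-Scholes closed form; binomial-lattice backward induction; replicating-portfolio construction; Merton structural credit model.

framework: replicating-portfolio construction

Key observation: the mandate to exhibit the hedge at every date and state singles out the replicating-portfolio construction on the 4-period tree with factors 1.12 and 0.71 from 52.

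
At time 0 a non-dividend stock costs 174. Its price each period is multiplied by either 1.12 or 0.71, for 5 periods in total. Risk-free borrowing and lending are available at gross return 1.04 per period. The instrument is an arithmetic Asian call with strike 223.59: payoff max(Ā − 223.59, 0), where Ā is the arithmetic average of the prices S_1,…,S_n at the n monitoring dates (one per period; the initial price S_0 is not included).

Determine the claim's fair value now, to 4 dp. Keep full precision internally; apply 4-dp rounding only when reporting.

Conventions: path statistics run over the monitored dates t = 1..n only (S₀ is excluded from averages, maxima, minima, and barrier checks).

price = 6.7741

With p* = (R−d)/(u−d) = 0.8049, sum probability × payoff across the paths and divide by R^5.
Enumerate all 2^5 = 32 price paths (U = up ×1.12, D = down ×0.71); each path with k up-moves has probability p*^k·(1−p*)^(5−k).
DDDDD: Ā=69.8280, payoff=0.0000, prob=0.000283
UDDDD: Ā=110.1512, payoff=0.0000, prob=0.001167
DUDDD: Ā=95.8832, payoff=0.0000, prob=0.001167
UUDDD: Ā=151.2523, payoff=0.0000, prob=0.004813
DDUDD: Ā=85.7529, payoff=0.0000, prob=0.001167
UDUDD: Ā=135.2721, payoff=0.0000, prob=0.004813
DUUDD: Ā=121.0041, payoff=0.0000, prob=0.004813
UUUDD: Ā=190.8798, payoff=0.0000, prob=0.019852
DDDUD: Ā=78.5604, payoff=0.0000, prob=0.001167
UDDUD: Ā=123.9262, payoff=0.0000, prob=0.004813
DUDUD: Ā=109.6582, payoff=0.0000, prob=0.004813
UUDUD: Ā=172.9820, payoff=0.0000, prob=0.019852
DDUUD: Ā=99.5280, payoff=0.0000, prob=0.004813
UDUUD: Ā=157.0018, payoff=0.0000, prob=0.019852
DUUUD: Ā=142.7338, payoff=0.0000, prob=0.019852
UUUUD: Ā=225.1576, payoff=1.5676, prob=0.081889
DDDDU: Ā=73.4537, payoff=0.0000, prob=0.001167
UDDDU: Ā=115.8706, payoff=0.0000, prob=0.004813
DUDDU: Ā=101.6026, payoff=0.0000, prob=0.004813
UUDDU: Ā=160.2746, payoff=0.0000, prob=0.019852
DDUDU: Ā=91.4724, payoff=0.0000, prob=0.004813
UDUDU: Ā=144.2944, payoff=0.0000, prob=0.019852
DUUDU: Ā=130.0264, payoff=0.0000, prob=0.019852
UUUDU: Ā=205.1121, payoff=0.0000, prob=0.081889
DDDUU: Ā=84.2799, payoff=0.0000, prob=0.004813
UDDUU: Ā=132.9485, payoff=0.0000, prob=0.019852
DUDUU: Ā=118.6805, payoff=0.0000, prob=0.019852
UUDUU: Ā=187.2143, payoff=0.0000, prob=0.081889
DDUUU: Ā=108.5502, payoff=0.0000, prob=0.019852
UDUUU: Ā=171.2342, payoff=0.0000, prob=0.081889
DUUUU: Ā=156.9662, payoff=0.0000, prob=0.081889
UUUUU: Ā=247.6086, payoff=24.0186, prob=0.337793
Price = Σ prob·payoff / R^5 = 8.241673 / 1.216653 = 6.7741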